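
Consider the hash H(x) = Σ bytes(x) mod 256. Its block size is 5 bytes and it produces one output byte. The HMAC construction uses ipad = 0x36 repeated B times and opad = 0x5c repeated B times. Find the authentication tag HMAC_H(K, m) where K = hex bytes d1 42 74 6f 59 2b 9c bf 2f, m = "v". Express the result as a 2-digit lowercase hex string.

Key hex bytes d1 42 74 6f 59 2b 9c bf 2f is 9 bytes > B = 5, so hash it first: H(key) = 04, then zero-pad to 5 bytes: K' = 04 00 00 00 00.
K' ⊕ ipad = 32 36 36 36 36.  K' ⊕ opad = 58 5c 5c 5c 5c.
Inner input = (K'⊕ipad) ∥ m = 32 36 36 36 36 ∥ 76.
Inner hash: sum = 50+54+54+54+54+118 = 384; mod 256 = 128 → 80.
Outer input = (K'⊕opad) ∥ inner = 58 5c 5c 5c 5c ∥ 80.
Outer hash (tag): sum = 88+92+92+92+92+128 = 584; mod 256 = 72 → 48.

48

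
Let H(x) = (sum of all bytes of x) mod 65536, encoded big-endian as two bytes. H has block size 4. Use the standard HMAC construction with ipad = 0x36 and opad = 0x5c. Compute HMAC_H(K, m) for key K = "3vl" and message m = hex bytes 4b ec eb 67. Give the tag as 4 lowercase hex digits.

0186

Key "3vl" = 33 76 6c is 3 bytes ≤ B = 4; zero-pad to 4 bytes: K' = 33 76 6c 00.
K' ⊕ ipad = 05 40 5a 36.  K' ⊕ opad = 6f 2a 30 5c.
Inner input = (K'⊕ipad) ∥ m = 05 40 5a 36 ∥ 4b ec eb 67.
Inner hash: sum = 5+64+90+54+75+236+235+103 = 862 → 03 5e.
Outer input = (K'⊕opad) ∥ inner = 6f 2a 30 5c ∥ 03 5e.
Outer hash (tag): sum = 111+42+48+92+3+94 = 390 → 01 86.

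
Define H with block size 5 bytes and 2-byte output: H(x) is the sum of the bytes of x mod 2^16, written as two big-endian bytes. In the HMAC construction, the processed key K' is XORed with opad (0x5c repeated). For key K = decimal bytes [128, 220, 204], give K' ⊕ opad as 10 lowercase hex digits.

dc80905c5c

Key decimal bytes [128, 220, 204] = 80 dc cc is 3 bytes ≤ B = 5; zero-pad to 5 bytes: K' = 80 dc cc 00 00.
XOR each byte with 0x5c: 80⊕5c=dc, dc⊕5c=80, cc⊕5c=90, 00⊕5c=5c, 00⊕5c=5c.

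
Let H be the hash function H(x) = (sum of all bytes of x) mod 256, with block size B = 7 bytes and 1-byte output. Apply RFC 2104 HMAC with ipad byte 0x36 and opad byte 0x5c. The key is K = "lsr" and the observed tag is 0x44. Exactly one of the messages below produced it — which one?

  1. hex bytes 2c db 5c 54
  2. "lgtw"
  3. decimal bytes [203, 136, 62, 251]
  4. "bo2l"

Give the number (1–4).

Key "lsr" = 6c 73 72 is 3 bytes ≤ B = 7; zero-pad to 7 bytes: K' = 6c 73 72 00 00 00 00.
K' ⊕ ipad = 5a 45 44 36 36 36 36; K' ⊕ opad = 30 2f 2e 5c 5c 5c 5c.
m1: inner = H(5a 45 44 36 36 36 36 2c db 5c 54) = 72; tag = H(30 2f 2e 5c 5c 5c 5c 72) = 6f
m2: inner = H(5a 45 44 36 36 36 36 6c 67 74 77) = 79; tag = H(30 2f 2e 5c 5c 5c 5c 79) = 76
m3: inner = H(5a 45 44 36 36 36 36 cb 88 3e fb) = 47; tag = H(30 2f 2e 5c 5c 5c 5c 47) = 44 ← matches
m4: inner = H(5a 45 44 36 36 36 36 62 6f 32 6c) = 2a; tag = H(30 2f 2e 5c 5c 5c 5c 2a) = 27

3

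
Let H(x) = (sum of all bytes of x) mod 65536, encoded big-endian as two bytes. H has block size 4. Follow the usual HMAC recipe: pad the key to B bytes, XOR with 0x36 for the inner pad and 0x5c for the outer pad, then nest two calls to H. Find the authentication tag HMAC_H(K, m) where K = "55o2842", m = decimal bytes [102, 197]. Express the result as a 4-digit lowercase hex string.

0279

Key "55o2842" = 35 35 6f 32 38 34 32 is 7 bytes > B = 4, so hash it first: H(key) = 01 a9, then zero-pad to 4 bytes: K' = 01 a9 00 00.
K' ⊕ ipad = 37 9f 36 36.  K' ⊕ opad = 5d f5 5c 5c.
Inner input = (K'⊕ipad) ∥ m = 37 9f 36 36 ∥ 66 c5.
Inner hash: sum = 55+159+54+54+102+197 = 621 → 02 6d.
Outer input = (K'⊕opad) ∥ inner = 5d f5 5c 5c ∥ 02 6d.
Outer hash (tag): sum = 93+245+92+92+2+109 = 633 → 02 79.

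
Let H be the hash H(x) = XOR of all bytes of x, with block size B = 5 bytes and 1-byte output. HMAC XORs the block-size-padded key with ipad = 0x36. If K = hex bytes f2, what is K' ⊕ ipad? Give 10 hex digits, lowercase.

c436363636

Key hex bytes f2 is 1 byte ≤ B = 5; zero-pad to 5 bytes: K' = f2 00 00 00 00.
XOR each byte with 0x36: f2⊕36=c4, 00⊕36=36, 00⊕36=36, 00⊕36=36, 00⊕36=36.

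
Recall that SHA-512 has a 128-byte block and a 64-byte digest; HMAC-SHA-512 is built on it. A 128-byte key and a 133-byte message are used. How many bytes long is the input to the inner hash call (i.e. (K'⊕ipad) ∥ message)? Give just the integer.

261

Key is 128 ≤ 128 bytes, zero-padded: |K'| = 128.
Inner input = (K'⊕ipad) ∥ m → 128 + 133 = 261 bytes.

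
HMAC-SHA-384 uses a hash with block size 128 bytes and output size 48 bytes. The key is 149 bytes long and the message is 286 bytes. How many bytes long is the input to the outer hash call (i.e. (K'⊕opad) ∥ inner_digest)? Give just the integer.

Key is 149 > 128 bytes, so it is hashed to 48 bytes then zero-padded to 128: |K'| = 128.
Outer input = (K'⊕opad) ∥ H(inner) → 128 + 48 = 176 bytes.

176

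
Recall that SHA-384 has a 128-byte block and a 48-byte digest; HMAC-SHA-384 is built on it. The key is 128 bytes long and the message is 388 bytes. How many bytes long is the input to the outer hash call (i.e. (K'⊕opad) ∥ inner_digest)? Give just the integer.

Key is 128 ≤ 128 bytes, zero-padded: |K'| = 128.
Outer input = (K'⊕opad) ∥ H(inner) → 128 + 48 = 176 bytes.

176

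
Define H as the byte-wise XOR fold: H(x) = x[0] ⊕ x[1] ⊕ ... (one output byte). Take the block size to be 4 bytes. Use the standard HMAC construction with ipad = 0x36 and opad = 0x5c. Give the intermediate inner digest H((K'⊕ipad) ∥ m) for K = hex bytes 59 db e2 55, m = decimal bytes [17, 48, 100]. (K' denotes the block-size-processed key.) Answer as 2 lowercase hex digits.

70

Key hex bytes 59 db e2 55 is exactly B = 4 bytes: K' = 59 db e2 55.
K' ⊕ ipad = 6f ed d4 63.
Inner input = 6f ed d4 63 ∥ 11 30 64.
Inner hash: XOR 6f⊕ed⊕d4⊕63⊕11⊕30⊕64 = 70.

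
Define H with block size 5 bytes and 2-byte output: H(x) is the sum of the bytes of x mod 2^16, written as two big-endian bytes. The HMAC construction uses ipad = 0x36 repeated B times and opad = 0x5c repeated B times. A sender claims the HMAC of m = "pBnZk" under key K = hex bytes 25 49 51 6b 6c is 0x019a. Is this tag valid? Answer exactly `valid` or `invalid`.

Key hex bytes 25 49 51 6b 6c is exactly B = 5 bytes: K' = 25 49 51 6b 6c.
K' ⊕ ipad = 13 7f 67 5d 5a; K' ⊕ opad = 79 15 0d 37 30.
Inner hash: sum = 19+127+103+93+90+112+66+110+90+107 = 917 → 03 95.
Outer hash (recomputed tag): sum = 121+21+13+55+48+3+149 = 410 → 01 9a.
Recomputed tag = 019a; claimed = 019a → match.

valid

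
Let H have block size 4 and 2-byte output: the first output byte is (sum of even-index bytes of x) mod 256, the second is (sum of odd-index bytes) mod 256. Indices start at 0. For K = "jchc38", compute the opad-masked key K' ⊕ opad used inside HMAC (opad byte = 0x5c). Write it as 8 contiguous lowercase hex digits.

59a25c5c

Key "jchc38" = 6a 63 68 63 33 38 is 6 bytes > B = 4, so hash it first: H(key) = 05 fe, then zero-pad to 4 bytes: K' = 05 fe 00 00.
XOR each byte with 0x5c: 05⊕5c=59, fe⊕5c=a2, 00⊕5c=5c, 00⊕5c=5c.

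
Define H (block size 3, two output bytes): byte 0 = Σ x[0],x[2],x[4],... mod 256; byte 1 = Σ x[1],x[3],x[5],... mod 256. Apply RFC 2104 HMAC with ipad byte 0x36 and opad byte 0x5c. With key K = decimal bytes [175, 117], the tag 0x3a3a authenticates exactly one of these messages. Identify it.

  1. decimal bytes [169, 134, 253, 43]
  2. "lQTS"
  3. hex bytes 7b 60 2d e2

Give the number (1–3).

Key decimal bytes [175, 117] = af 75 is 2 bytes ≤ B = 3; zero-pad to 3 bytes: K' = af 75 00.
K' ⊕ ipad = 99 43 36; K' ⊕ opad = f3 29 5c.
m1: inner = H(99 43 36 a9 86 fd 2b) = 80 e9; tag = H(f3 29 5c 80 e9) = 38a9
m2: inner = H(99 43 36 6c 51 54 53) = 73 03; tag = H(f3 29 5c 73 03) = 529c
m3: inner = H(99 43 36 7b 60 2d e2) = 11 eb; tag = H(f3 29 5c 11 eb) = 3a3a ← matches

3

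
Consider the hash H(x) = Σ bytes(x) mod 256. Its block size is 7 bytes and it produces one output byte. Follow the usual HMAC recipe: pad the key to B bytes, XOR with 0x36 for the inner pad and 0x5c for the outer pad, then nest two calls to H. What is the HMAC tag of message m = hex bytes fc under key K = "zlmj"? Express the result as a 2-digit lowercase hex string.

Key "zlmj" = 7a 6c 6d 6a is 4 bytes ≤ B = 7; zero-pad to 7 bytes: K' = 7a 6c 6d 6a 00 00 00.
K' ⊕ ipad = 4c 5a 5b 5c 36 36 36.  K' ⊕ opad = 26 30 31 36 5c 5c 5c.
Inner input = (K'⊕ipad) ∥ m = 4c 5a 5b 5c 36 36 36 ∥ fc.
Inner hash: sum = 76+90+91+92+54+54+54+252 = 763; mod 256 = 251 → fb.
Outer input = (K'⊕opad) ∥ inner = 26 30 31 36 5c 5c 5c ∥ fb.
Outer hash (tag): sum = 38+48+49+54+92+92+92+251 = 716; mod 256 = 204 → cc.

cc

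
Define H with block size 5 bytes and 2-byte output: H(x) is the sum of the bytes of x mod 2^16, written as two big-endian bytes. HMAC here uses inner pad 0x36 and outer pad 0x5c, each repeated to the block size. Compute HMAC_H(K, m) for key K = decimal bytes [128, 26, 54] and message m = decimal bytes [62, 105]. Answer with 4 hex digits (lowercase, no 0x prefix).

033a

Key decimal bytes [128, 26, 54] = 80 1a 36 is 3 bytes ≤ B = 5; zero-pad to 5 bytes: K' = 80 1a 36 00 00.
K' ⊕ ipad = b6 2c 00 36 36.  K' ⊕ opad = dc 46 6a 5c 5c.
Inner input = (K'⊕ipad) ∥ m = b6 2c 00 36 36 ∥ 3e 69.
Inner hash: sum = 182+44+0+54+54+62+105 = 501 → 01 f5.
Outer input = (K'⊕opad) ∥ inner = dc 46 6a 5c 5c ∥ 01 f5.
Outer hash (tag): sum = 220+70+106+92+92+1+245 = 826 → 03 3a.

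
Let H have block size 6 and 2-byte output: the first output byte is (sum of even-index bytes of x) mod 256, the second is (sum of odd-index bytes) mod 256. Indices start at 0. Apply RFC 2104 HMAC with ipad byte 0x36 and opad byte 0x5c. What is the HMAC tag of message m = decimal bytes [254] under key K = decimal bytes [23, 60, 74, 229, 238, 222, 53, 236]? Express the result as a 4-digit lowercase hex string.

acb8

Key decimal bytes [23, 60, 74, 229, 238, 222, 53, 236] = 17 3c 4a e5 ee de 35 ec is 8 bytes > B = 6, so hash it first: H(key) = 84 eb, then zero-pad to 6 bytes: K' = 84 eb 00 00 00 00.
K' ⊕ ipad = b2 dd 36 36 36 36.  K' ⊕ opad = d8 b7 5c 5c 5c 5c.
Inner input = (K'⊕ipad) ∥ m = b2 dd 36 36 36 36 ∥ fe.
Inner hash: even-index sum = 540 mod 256 = 28; odd-index sum = 329 mod 256 = 73 → 1c 49.
Outer input = (K'⊕opad) ∥ inner = d8 b7 5c 5c 5c 5c ∥ 1c 49.
Outer hash (tag): even-index sum = 428 mod 256 = 172; odd-index sum = 440 mod 256 = 184 → ac b8.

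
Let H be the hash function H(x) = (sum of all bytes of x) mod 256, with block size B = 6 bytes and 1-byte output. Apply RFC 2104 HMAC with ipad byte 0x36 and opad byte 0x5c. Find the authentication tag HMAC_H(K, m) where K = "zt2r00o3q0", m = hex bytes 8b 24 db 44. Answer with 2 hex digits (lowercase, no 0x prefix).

Key "zt2r00o3q0" = 7a 74 32 72 30 30 6f 33 71 30 is 10 bytes > B = 6, so hash it first: H(key) = 35, then zero-pad to 6 bytes: K' = 35 00 00 00 00 00.
K' ⊕ ipad = 03 36 36 36 36 36.  K' ⊕ opad = 69 5c 5c 5c 5c 5c.
Inner input = (K'⊕ipad) ∥ m = 03 36 36 36 36 36 ∥ 8b 24 db 44.
Inner hash: sum = 3+54+54+54+54+54+139+36+219+68 = 735; mod 256 = 223 → df.
Outer input = (K'⊕opad) ∥ inner = 69 5c 5c 5c 5c 5c ∥ df.
Outer hash (tag): sum = 105+92+92+92+92+92+223 = 788; mod 256 = 20 → 14.

14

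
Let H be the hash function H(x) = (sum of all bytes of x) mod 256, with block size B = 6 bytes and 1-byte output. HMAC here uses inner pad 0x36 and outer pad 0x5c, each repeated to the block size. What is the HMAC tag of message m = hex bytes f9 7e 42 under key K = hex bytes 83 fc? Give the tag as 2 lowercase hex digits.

Key hex bytes 83 fc is 2 bytes ≤ B = 6; zero-pad to 6 bytes: K' = 83 fc 00 00 00 00.
K' ⊕ ipad = b5 ca 36 36 36 36.  K' ⊕ opad = df a0 5c 5c 5c 5c.
Inner input = (K'⊕ipad) ∥ m = b5 ca 36 36 36 36 ∥ f9 7e 42.
Inner hash: sum = 181+202+54+54+54+54+249+126+66 = 1040; mod 256 = 16 → 10.
Outer input = (K'⊕opad) ∥ inner = df a0 5c 5c 5c 5c ∥ 10.
Outer hash (tag): sum = 223+160+92+92+92+92+16 = 767; mod 256 = 255 → ff.

ff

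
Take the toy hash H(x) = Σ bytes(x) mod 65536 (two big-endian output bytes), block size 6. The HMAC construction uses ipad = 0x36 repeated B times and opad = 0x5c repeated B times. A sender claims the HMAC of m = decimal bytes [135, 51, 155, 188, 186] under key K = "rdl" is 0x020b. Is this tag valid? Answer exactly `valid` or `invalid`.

valid

Key "rdl" = 72 64 6c is 3 bytes ≤ B = 6; zero-pad to 6 bytes: K' = 72 64 6c 00 00 00.
K' ⊕ ipad = 44 52 5a 36 36 36; K' ⊕ opad = 2e 38 30 5c 5c 5c.
Inner hash: sum = 68+82+90+54+54+54+135+51+155+188+186 = 1117 → 04 5d.
Outer hash (recomputed tag): sum = 46+56+48+92+92+92+4+93 = 523 → 02 0b.
Recomputed tag = 020b; claimed = 020b → match.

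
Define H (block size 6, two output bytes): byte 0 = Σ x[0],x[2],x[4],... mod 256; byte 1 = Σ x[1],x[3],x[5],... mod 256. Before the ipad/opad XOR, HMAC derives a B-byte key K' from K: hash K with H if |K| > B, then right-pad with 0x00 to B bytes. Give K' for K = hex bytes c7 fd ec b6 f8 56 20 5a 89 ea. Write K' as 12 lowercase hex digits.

544d00000000

|K| = 10 > B = 6, so first hash the key.
H(K): even-index sum = 852 mod 256 = 84; odd-index sum = 845 mod 256 = 77 → 54 4d.
Zero-pad H(K) = 54 4d to 6 bytes: K' = 54 4d 00 00 00 00.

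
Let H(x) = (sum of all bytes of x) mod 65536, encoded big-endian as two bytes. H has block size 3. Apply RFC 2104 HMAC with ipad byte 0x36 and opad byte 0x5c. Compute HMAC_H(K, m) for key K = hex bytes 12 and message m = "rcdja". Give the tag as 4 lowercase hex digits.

Key hex bytes 12 is 1 byte ≤ B = 3; zero-pad to 3 bytes: K' = 12 00 00.
K' ⊕ ipad = 24 36 36.  K' ⊕ opad = 4e 5c 5c.
Inner input = (K'⊕ipad) ∥ m = 24 36 36 ∥ 72 63 64 6a 61.
Inner hash: sum = 36+54+54+114+99+100+106+97 = 660 → 02 94.
Outer input = (K'⊕opad) ∥ inner = 4e 5c 5c ∥ 02 94.
Outer hash (tag): sum = 78+92+92+2+148 = 412 → 01 9c.

019c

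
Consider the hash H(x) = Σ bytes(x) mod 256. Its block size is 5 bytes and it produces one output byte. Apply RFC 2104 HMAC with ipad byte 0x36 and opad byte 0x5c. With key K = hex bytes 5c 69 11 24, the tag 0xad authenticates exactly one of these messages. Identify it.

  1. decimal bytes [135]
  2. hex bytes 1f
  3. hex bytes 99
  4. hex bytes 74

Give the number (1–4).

2

Key hex bytes 5c 69 11 24 is 4 bytes ≤ B = 5; zero-pad to 5 bytes: K' = 5c 69 11 24 00.
K' ⊕ ipad = 6a 5f 27 12 36; K' ⊕ opad = 00 35 4d 78 5c.
m1: inner = H(6a 5f 27 12 36 87) = bf; tag = H(00 35 4d 78 5c bf) = 15
m2: inner = H(6a 5f 27 12 36 1f) = 57; tag = H(00 35 4d 78 5c 57) = ad ← matches
m3: inner = H(6a 5f 27 12 36 99) = d1; tag = H(00 35 4d 78 5c d1) = 27
m4: inner = H(6a 5f 27 12 36 74) = ac; tag = H(00 35 4d 78 5c ac) = 02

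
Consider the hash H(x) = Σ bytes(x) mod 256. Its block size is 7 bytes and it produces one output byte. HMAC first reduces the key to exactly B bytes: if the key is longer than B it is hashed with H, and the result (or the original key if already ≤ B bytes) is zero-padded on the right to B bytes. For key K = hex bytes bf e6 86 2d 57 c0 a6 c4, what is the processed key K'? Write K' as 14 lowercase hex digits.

d9000000000000

|K| = 8 > B = 7, so first hash the key.
H(K): sum = 191+230+134+45+87+192+166+196 = 1241; mod 256 = 217 → d9.
Zero-pad H(K) = d9 to 7 bytes: K' = d9 00 00 00 00 00 00.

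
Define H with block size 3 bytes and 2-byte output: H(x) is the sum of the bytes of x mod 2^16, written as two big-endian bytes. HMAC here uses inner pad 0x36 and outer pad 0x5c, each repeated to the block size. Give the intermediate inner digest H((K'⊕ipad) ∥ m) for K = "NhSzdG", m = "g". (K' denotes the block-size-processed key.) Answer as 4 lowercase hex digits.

00e9

Key "NhSzdG" = 4e 68 53 7a 64 47 is 6 bytes > B = 3, so hash it first: H(key) = 02 2e, then zero-pad to 3 bytes: K' = 02 2e 00.
K' ⊕ ipad = 34 18 36.
Inner input = 34 18 36 ∥ 67.
Inner hash: sum = 52+24+54+103 = 233 → 00 e9.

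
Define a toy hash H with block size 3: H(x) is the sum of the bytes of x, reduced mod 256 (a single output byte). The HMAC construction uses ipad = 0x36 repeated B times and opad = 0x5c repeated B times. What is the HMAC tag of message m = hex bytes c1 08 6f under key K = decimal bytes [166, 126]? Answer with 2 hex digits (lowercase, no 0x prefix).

be

Key decimal bytes [166, 126] = a6 7e is 2 bytes ≤ B = 3; zero-pad to 3 bytes: K' = a6 7e 00.
K' ⊕ ipad = 90 48 36.  K' ⊕ opad = fa 22 5c.
Inner input = (K'⊕ipad) ∥ m = 90 48 36 ∥ c1 08 6f.
Inner hash: sum = 144+72+54+193+8+111 = 582; mod 256 = 70 → 46.
Outer input = (K'⊕opad) ∥ inner = fa 22 5c ∥ 46.
Outer hash (tag): sum = 250+34+92+70 = 446; mod 256 = 190 → be.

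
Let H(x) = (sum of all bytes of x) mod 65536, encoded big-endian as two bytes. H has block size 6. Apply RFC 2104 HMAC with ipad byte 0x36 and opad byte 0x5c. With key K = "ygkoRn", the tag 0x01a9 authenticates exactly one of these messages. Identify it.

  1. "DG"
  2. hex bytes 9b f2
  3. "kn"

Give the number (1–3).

1

Key "ygkoRn" = 79 67 6b 6f 52 6e is exactly B = 6 bytes: K' = 79 67 6b 6f 52 6e.
K' ⊕ ipad = 4f 51 5d 59 64 58; K' ⊕ opad = 25 3b 37 33 0e 32.
m1: inner = H(4f 51 5d 59 64 58 44 47) = 02 9d; tag = H(25 3b 37 33 0e 32 02 9d) = 01a9 ← matches
m2: inner = H(4f 51 5d 59 64 58 9b f2) = 03 9f; tag = H(25 3b 37 33 0e 32 03 9f) = 01ac
m3: inner = H(4f 51 5d 59 64 58 6b 6e) = 02 eb; tag = H(25 3b 37 33 0e 32 02 eb) = 01f7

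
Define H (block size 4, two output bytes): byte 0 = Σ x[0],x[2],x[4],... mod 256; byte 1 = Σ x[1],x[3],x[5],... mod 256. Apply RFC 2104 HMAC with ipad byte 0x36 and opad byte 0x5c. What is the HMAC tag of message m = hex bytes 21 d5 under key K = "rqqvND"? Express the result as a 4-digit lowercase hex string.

27fb

Key "rqqvND" = 72 71 71 76 4e 44 is 6 bytes > B = 4, so hash it first: H(key) = 31 2b, then zero-pad to 4 bytes: K' = 31 2b 00 00.
K' ⊕ ipad = 07 1d 36 36.  K' ⊕ opad = 6d 77 5c 5c.
Inner input = (K'⊕ipad) ∥ m = 07 1d 36 36 ∥ 21 d5.
Inner hash: even-index sum = 94 mod 256 = 94; odd-index sum = 296 mod 256 = 40 → 5e 28.
Outer input = (K'⊕opad) ∥ inner = 6d 77 5c 5c ∥ 5e 28.
Outer hash (tag): even-index sum = 295 mod 256 = 39; odd-index sum = 251 mod 256 = 251 → 27 fb.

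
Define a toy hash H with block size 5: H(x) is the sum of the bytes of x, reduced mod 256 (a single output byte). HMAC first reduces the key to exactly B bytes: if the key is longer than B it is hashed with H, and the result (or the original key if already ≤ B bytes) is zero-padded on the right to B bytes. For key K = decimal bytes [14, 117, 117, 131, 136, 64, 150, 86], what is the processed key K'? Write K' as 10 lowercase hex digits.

2f00000000

|K| = 8 > B = 5, so first hash the key.
H(K): sum = 14+117+117+131+136+64+150+86 = 815; mod 256 = 47 → 2f.
Zero-pad H(K) = 2f to 5 bytes: K' = 2f 00 00 00 00.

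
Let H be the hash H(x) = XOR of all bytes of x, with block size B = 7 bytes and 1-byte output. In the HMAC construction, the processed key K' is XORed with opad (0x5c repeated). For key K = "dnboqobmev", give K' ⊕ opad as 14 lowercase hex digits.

595c5c5c5c5c5c

Key "dnboqobmev" = 64 6e 62 6f 71 6f 62 6d 65 76 is 10 bytes > B = 7, so hash it first: H(key) = 05, then zero-pad to 7 bytes: K' = 05 00 00 00 00 00 00.
XOR each byte with 0x5c: 05⊕5c=59, 00⊕5c=5c, 00⊕5c=5c, 00⊕5c=5c, 00⊕5c=5c, 00⊕5c=5c, 00⊕5c=5c.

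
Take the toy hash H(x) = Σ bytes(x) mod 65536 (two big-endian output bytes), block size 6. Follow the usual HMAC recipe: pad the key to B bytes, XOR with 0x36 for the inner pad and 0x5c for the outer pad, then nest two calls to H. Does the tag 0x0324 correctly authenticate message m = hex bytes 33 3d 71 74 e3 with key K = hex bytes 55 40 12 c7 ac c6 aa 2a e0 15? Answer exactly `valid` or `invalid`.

Key hex bytes 55 40 12 c7 ac c6 aa 2a e0 15 is 10 bytes > B = 6, so hash it first: H(key) = 04 a9, then zero-pad to 6 bytes: K' = 04 a9 00 00 00 00.
K' ⊕ ipad = 32 9f 36 36 36 36; K' ⊕ opad = 58 f5 5c 5c 5c 5c.
Inner hash: sum = 50+159+54+54+54+54+51+61+113+116+227 = 993 → 03 e1.
Outer hash (recomputed tag): sum = 88+245+92+92+92+92+3+225 = 929 → 03 a1.
Recomputed tag = 03a1; claimed = 0324 → mismatch.

invalid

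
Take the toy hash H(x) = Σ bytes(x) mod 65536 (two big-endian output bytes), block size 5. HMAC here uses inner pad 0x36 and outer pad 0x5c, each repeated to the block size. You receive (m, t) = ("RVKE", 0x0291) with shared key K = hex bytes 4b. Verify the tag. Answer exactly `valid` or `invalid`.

invalid

Key hex bytes 4b is 1 byte ≤ B = 5; zero-pad to 5 bytes: K' = 4b 00 00 00 00.
K' ⊕ ipad = 7d 36 36 36 36; K' ⊕ opad = 17 5c 5c 5c 5c.
Inner hash: sum = 125+54+54+54+54+82+86+75+69 = 653 → 02 8d.
Outer hash (recomputed tag): sum = 23+92+92+92+92+2+141 = 534 → 02 16.
Recomputed tag = 0216; claimed = 0291 → mismatch.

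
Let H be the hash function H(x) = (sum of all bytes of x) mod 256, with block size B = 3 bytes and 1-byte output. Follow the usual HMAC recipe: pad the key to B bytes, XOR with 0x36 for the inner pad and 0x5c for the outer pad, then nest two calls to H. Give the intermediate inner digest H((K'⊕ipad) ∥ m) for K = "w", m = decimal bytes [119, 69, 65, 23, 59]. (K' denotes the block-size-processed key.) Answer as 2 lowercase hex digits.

Key "w" = 77 is 1 byte ≤ B = 3; zero-pad to 3 bytes: K' = 77 00 00.
K' ⊕ ipad = 41 36 36.
Inner input = 41 36 36 ∥ 77 45 41 17 3b.
Inner hash: sum = 65+54+54+119+69+65+23+59 = 508; mod 256 = 252 → fc.

fc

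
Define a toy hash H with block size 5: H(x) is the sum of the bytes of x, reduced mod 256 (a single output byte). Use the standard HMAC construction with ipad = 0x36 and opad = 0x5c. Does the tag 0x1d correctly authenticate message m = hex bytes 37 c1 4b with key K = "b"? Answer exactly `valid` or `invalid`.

valid

Key "b" = 62 is 1 byte ≤ B = 5; zero-pad to 5 bytes: K' = 62 00 00 00 00.
K' ⊕ ipad = 54 36 36 36 36; K' ⊕ opad = 3e 5c 5c 5c 5c.
Inner hash: sum = 84+54+54+54+54+55+193+75 = 623; mod 256 = 111 → 6f.
Outer hash (recomputed tag): sum = 62+92+92+92+92+111 = 541; mod 256 = 29 → 1d.
Recomputed tag = 1d; claimed = 1d → match.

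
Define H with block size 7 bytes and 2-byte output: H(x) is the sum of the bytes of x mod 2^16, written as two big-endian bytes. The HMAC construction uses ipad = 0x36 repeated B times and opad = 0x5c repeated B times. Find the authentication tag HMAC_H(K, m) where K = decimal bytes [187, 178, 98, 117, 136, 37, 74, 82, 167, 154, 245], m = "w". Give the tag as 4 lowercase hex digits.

Key decimal bytes [187, 178, 98, 117, 136, 37, 74, 82, 167, 154, 245] = bb b2 62 75 88 25 4a 52 a7 9a f5 is 11 bytes > B = 7, so hash it first: H(key) = 05 c3, then zero-pad to 7 bytes: K' = 05 c3 00 00 00 00 00.
K' ⊕ ipad = 33 f5 36 36 36 36 36.  K' ⊕ opad = 59 9f 5c 5c 5c 5c 5c.
Inner input = (K'⊕ipad) ∥ m = 33 f5 36 36 36 36 36 ∥ 77.
Inner hash: sum = 51+245+54+54+54+54+54+119 = 685 → 02 ad.
Outer input = (K'⊕opad) ∥ inner = 59 9f 5c 5c 5c 5c 5c ∥ 02 ad.
Outer hash (tag): sum = 89+159+92+92+92+92+92+2+173 = 883 → 03 73.

0373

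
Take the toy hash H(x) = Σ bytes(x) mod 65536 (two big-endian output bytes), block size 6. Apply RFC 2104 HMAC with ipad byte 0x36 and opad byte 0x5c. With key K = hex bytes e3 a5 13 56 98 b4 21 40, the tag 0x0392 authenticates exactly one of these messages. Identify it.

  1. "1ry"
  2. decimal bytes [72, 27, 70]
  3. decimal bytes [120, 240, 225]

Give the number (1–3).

3

Key hex bytes e3 a5 13 56 98 b4 21 40 is 8 bytes > B = 6, so hash it first: H(key) = 03 9e, then zero-pad to 6 bytes: K' = 03 9e 00 00 00 00.
K' ⊕ ipad = 35 a8 36 36 36 36; K' ⊕ opad = 5f c2 5c 5c 5c 5c.
m1: inner = H(35 a8 36 36 36 36 31 72 79) = 02 d1; tag = H(5f c2 5c 5c 5c 5c 02 d1) = 0364
m2: inner = H(35 a8 36 36 36 36 48 1b 46) = 02 5e; tag = H(5f c2 5c 5c 5c 5c 02 5e) = 02f1
m3: inner = H(35 a8 36 36 36 36 78 f0 e1) = 03 fe; tag = H(5f c2 5c 5c 5c 5c 03 fe) = 0392 ← matches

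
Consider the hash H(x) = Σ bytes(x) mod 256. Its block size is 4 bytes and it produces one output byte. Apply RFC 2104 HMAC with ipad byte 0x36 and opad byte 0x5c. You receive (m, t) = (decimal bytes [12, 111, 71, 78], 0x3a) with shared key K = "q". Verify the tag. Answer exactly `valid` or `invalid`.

Key "q" = 71 is 1 byte ≤ B = 4; zero-pad to 4 bytes: K' = 71 00 00 00.
K' ⊕ ipad = 47 36 36 36; K' ⊕ opad = 2d 5c 5c 5c.
Inner hash: sum = 71+54+54+54+12+111+71+78 = 505; mod 256 = 249 → f9.
Outer hash (recomputed tag): sum = 45+92+92+92+249 = 570; mod 256 = 58 → 3a.
Recomputed tag = 3a; claimed = 3a → match.

valid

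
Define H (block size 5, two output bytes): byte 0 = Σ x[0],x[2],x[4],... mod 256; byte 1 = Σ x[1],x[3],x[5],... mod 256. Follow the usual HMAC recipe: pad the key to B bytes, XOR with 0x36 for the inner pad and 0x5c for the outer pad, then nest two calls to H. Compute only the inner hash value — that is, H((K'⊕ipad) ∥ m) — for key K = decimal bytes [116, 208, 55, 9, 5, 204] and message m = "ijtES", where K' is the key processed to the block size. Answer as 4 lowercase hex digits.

a1f9

Key decimal bytes [116, 208, 55, 9, 5, 204] = 74 d0 37 09 05 cc is 6 bytes > B = 5, so hash it first: H(key) = b0 a5, then zero-pad to 5 bytes: K' = b0 a5 00 00 00.
K' ⊕ ipad = 86 93 36 36 36.
Inner input = 86 93 36 36 36 ∥ 69 6a 74 45 53.
Inner hash: even-index sum = 417 mod 256 = 161; odd-index sum = 505 mod 256 = 249 → a1 f9.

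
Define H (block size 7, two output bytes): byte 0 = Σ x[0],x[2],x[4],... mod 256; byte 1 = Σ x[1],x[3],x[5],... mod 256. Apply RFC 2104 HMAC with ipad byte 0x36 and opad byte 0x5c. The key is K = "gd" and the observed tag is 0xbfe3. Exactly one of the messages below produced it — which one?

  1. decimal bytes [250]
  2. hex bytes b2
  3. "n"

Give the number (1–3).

Key "gd" = 67 64 is 2 bytes ≤ B = 7; zero-pad to 7 bytes: K' = 67 64 00 00 00 00 00.
K' ⊕ ipad = 51 52 36 36 36 36 36; K' ⊕ opad = 3b 38 5c 5c 5c 5c 5c.
m1: inner = H(51 52 36 36 36 36 36 fa) = f3 b8; tag = H(3b 38 5c 5c 5c 5c 5c f3 b8) = 07e3
m2: inner = H(51 52 36 36 36 36 36 b2) = f3 70; tag = H(3b 38 5c 5c 5c 5c 5c f3 70) = bfe3 ← matches
m3: inner = H(51 52 36 36 36 36 36 6e) = f3 2c; tag = H(3b 38 5c 5c 5c 5c 5c f3 2c) = 7be3

2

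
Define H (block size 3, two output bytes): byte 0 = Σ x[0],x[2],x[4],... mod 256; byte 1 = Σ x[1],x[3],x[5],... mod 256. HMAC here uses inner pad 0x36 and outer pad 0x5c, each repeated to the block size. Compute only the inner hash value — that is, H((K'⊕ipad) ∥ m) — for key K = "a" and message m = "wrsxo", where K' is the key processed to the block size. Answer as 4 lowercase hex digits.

Key "a" = 61 is 1 byte ≤ B = 3; zero-pad to 3 bytes: K' = 61 00 00.
K' ⊕ ipad = 57 36 36.
Inner input = 57 36 36 ∥ 77 72 73 78 6f.
Inner hash: even-index sum = 375 mod 256 = 119; odd-index sum = 399 mod 256 = 143 → 77 8f.

778f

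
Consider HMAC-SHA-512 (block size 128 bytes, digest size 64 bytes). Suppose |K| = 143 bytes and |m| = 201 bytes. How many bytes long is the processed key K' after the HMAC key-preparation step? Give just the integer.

128

Key is 143 > 128 bytes, so it is hashed to 64 bytes then zero-padded to 128: |K'| = 128.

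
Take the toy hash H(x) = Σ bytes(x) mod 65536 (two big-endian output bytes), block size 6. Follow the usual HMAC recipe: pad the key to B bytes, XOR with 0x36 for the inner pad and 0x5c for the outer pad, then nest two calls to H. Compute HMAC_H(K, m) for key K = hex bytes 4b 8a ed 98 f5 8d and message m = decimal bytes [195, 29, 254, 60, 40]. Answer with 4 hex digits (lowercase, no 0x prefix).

Key hex bytes 4b 8a ed 98 f5 8d is exactly B = 6 bytes: K' = 4b 8a ed 98 f5 8d.
K' ⊕ ipad = 7d bc db ae c3 bb.  K' ⊕ opad = 17 d6 b1 c4 a9 d1.
Inner input = (K'⊕ipad) ∥ m = 7d bc db ae c3 bb ∥ c3 1d fe 3c 28.
Inner hash: sum = 125+188+219+174+195+187+195+29+254+60+40 = 1666 → 06 82.
Outer input = (K'⊕opad) ∥ inner = 17 d6 b1 c4 a9 d1 ∥ 06 82.
Outer hash (tag): sum = 23+214+177+196+169+209+6+130 = 1124 → 04 64.

0464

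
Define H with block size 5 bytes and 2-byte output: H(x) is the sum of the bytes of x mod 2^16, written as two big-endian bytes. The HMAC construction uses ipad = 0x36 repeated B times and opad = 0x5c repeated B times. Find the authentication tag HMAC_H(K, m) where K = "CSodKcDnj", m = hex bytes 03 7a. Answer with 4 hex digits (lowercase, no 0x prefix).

Key "CSodKcDnj" = 43 53 6f 64 4b 63 44 6e 6a is 9 bytes > B = 5, so hash it first: H(key) = 03 33, then zero-pad to 5 bytes: K' = 03 33 00 00 00.
K' ⊕ ipad = 35 05 36 36 36.  K' ⊕ opad = 5f 6f 5c 5c 5c.
Inner input = (K'⊕ipad) ∥ m = 35 05 36 36 36 ∥ 03 7a.
Inner hash: sum = 53+5+54+54+54+3+122 = 345 → 01 59.
Outer input = (K'⊕opad) ∥ inner = 5f 6f 5c 5c 5c ∥ 01 59.
Outer hash (tag): sum = 95+111+92+92+92+1+89 = 572 → 02 3c.

023c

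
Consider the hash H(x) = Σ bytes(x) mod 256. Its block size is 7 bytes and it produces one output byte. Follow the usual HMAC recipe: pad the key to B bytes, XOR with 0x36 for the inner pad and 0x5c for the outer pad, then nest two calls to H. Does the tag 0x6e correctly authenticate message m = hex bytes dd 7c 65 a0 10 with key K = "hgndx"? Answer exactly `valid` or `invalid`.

Key "hgndx" = 68 67 6e 64 78 is 5 bytes ≤ B = 7; zero-pad to 7 bytes: K' = 68 67 6e 64 78 00 00.
K' ⊕ ipad = 5e 51 58 52 4e 36 36; K' ⊕ opad = 34 3b 32 38 24 5c 5c.
Inner hash: sum = 94+81+88+82+78+54+54+221+124+101+160+16 = 1153; mod 256 = 129 → 81.
Outer hash (recomputed tag): sum = 52+59+50+56+36+92+92+129 = 566; mod 256 = 54 → 36.
Recomputed tag = 36; claimed = 6e → mismatch.

invalid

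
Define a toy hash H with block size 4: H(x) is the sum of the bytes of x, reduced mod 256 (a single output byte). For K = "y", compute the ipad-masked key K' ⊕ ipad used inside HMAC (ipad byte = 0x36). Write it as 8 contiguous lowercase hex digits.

4f363636

Key "y" = 79 is 1 byte ≤ B = 4; zero-pad to 4 bytes: K' = 79 00 00 00.
XOR each byte with 0x36: 79⊕36=4f, 00⊕36=36, 00⊕36=36, 00⊕36=36.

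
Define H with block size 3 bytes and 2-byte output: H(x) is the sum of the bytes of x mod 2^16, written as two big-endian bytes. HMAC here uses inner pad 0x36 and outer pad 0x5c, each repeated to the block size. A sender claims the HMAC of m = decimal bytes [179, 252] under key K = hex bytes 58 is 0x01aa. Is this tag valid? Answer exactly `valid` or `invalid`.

Key hex bytes 58 is 1 byte ≤ B = 3; zero-pad to 3 bytes: K' = 58 00 00.
K' ⊕ ipad = 6e 36 36; K' ⊕ opad = 04 5c 5c.
Inner hash: sum = 110+54+54+179+252 = 649 → 02 89.
Outer hash (recomputed tag): sum = 4+92+92+2+137 = 327 → 01 47.
Recomputed tag = 0147; claimed = 01aa → mismatch.

invalid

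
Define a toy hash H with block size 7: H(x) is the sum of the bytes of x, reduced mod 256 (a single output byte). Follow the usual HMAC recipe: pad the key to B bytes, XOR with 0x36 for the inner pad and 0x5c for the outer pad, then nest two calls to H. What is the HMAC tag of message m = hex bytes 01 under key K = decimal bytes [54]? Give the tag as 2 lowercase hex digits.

d7

Key decimal bytes [54] = 36 is 1 byte ≤ B = 7; zero-pad to 7 bytes: K' = 36 00 00 00 00 00 00.
K' ⊕ ipad = 00 36 36 36 36 36 36.  K' ⊕ opad = 6a 5c 5c 5c 5c 5c 5c.
Inner input = (K'⊕ipad) ∥ m = 00 36 36 36 36 36 36 ∥ 01.
Inner hash: sum = 0+54+54+54+54+54+54+1 = 325; mod 256 = 69 → 45.
Outer input = (K'⊕opad) ∥ inner = 6a 5c 5c 5c 5c 5c 5c ∥ 45.
Outer hash (tag): sum = 106+92+92+92+92+92+92+69 = 727; mod 256 = 215 → d7.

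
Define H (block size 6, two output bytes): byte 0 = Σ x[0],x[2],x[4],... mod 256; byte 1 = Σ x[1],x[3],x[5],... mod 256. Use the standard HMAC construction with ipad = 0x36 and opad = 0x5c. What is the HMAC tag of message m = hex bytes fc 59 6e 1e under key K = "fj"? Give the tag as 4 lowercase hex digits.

Key "fj" = 66 6a is 2 bytes ≤ B = 6; zero-pad to 6 bytes: K' = 66 6a 00 00 00 00.
K' ⊕ ipad = 50 5c 36 36 36 36.  K' ⊕ opad = 3a 36 5c 5c 5c 5c.
Inner input = (K'⊕ipad) ∥ m = 50 5c 36 36 36 36 ∥ fc 59 6e 1e.
Inner hash: even-index sum = 550 mod 256 = 38; odd-index sum = 319 mod 256 = 63 → 26 3f.
Outer input = (K'⊕opad) ∥ inner = 3a 36 5c 5c 5c 5c ∥ 26 3f.
Outer hash (tag): even-index sum = 280 mod 256 = 24; odd-index sum = 301 mod 256 = 45 → 18 2d.

182d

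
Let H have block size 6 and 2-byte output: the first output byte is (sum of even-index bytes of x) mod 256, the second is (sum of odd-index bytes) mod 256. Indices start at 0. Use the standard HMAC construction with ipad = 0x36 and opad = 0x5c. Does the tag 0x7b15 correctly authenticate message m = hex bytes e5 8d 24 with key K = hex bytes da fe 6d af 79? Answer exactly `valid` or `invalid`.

valid

Key hex bytes da fe 6d af 79 is 5 bytes ≤ B = 6; zero-pad to 6 bytes: K' = da fe 6d af 79 00.
K' ⊕ ipad = ec c8 5b 99 4f 36; K' ⊕ opad = 86 a2 31 f3 25 5c.
Inner hash: even-index sum = 671 mod 256 = 159; odd-index sum = 548 mod 256 = 36 → 9f 24.
Outer hash (recomputed tag): even-index sum = 379 mod 256 = 123; odd-index sum = 533 mod 256 = 21 → 7b 15.
Recomputed tag = 7b15; claimed = 7b15 → match.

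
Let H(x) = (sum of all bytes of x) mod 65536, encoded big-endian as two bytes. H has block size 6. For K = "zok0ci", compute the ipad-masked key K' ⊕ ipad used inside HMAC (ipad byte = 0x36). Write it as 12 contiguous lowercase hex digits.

Key "zok0ci" = 7a 6f 6b 30 63 69 is exactly B = 6 bytes: K' = 7a 6f 6b 30 63 69.
XOR each byte with 0x36: 7a⊕36=4c, 6f⊕36=59, 6b⊕36=5d, 30⊕36=06, 63⊕36=55, 69⊕36=5f.

4c595d06555f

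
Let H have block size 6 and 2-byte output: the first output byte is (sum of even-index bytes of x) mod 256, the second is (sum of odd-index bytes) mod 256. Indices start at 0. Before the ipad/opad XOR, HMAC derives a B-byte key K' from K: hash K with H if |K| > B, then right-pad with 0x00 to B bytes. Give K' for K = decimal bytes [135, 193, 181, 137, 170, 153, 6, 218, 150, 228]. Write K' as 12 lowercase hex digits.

|K| = 10 > B = 6, so first hash the key.
H(K): even-index sum = 642 mod 256 = 130; odd-index sum = 929 mod 256 = 161 → 82 a1.
Zero-pad H(K) = 82 a1 to 6 bytes: K' = 82 a1 00 00 00 00.

82a100000000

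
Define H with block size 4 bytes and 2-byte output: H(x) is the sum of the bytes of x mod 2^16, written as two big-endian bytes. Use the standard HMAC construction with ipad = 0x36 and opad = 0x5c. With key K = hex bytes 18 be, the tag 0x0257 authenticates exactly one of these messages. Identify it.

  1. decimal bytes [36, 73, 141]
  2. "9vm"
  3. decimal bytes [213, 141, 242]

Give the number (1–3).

Key hex bytes 18 be is 2 bytes ≤ B = 4; zero-pad to 4 bytes: K' = 18 be 00 00.
K' ⊕ ipad = 2e 88 36 36; K' ⊕ opad = 44 e2 5c 5c.
m1: inner = H(2e 88 36 36 24 49 8d) = 02 1c; tag = H(44 e2 5c 5c 02 1c) = 01fc
m2: inner = H(2e 88 36 36 39 76 6d) = 02 3e; tag = H(44 e2 5c 5c 02 3e) = 021e
m3: inner = H(2e 88 36 36 d5 8d f2) = 03 76; tag = H(44 e2 5c 5c 03 76) = 0257 ← matches

3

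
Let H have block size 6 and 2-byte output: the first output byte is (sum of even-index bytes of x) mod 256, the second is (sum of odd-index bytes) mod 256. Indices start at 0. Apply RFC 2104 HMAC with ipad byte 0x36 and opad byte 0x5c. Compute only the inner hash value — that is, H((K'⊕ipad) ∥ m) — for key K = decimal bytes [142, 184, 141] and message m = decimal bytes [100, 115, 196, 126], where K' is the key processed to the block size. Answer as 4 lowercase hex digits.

d1eb

Key decimal bytes [142, 184, 141] = 8e b8 8d is 3 bytes ≤ B = 6; zero-pad to 6 bytes: K' = 8e b8 8d 00 00 00.
K' ⊕ ipad = b8 8e bb 36 36 36.
Inner input = b8 8e bb 36 36 36 ∥ 64 73 c4 7e.
Inner hash: even-index sum = 721 mod 256 = 209; odd-index sum = 491 mod 256 = 235 → d1 eb.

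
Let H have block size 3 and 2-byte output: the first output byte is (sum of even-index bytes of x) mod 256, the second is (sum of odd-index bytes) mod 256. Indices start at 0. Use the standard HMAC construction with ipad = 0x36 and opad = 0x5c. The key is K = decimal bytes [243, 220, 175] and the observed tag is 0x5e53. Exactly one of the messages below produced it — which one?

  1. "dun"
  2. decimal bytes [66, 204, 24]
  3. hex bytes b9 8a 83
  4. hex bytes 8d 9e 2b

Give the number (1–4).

Key decimal bytes [243, 220, 175] = f3 dc af is exactly B = 3 bytes: K' = f3 dc af.
K' ⊕ ipad = c5 ea 99; K' ⊕ opad = af 80 f3.
m1: inner = H(c5 ea 99 64 75 6e) = d3 bc; tag = H(af 80 f3 d3 bc) = 5e53 ← matches
m2: inner = H(c5 ea 99 42 cc 18) = 2a 44; tag = H(af 80 f3 2a 44) = e6aa
m3: inner = H(c5 ea 99 b9 8a 83) = e8 26; tag = H(af 80 f3 e8 26) = c868
m4: inner = H(c5 ea 99 8d 9e 2b) = fc a2; tag = H(af 80 f3 fc a2) = 447c

1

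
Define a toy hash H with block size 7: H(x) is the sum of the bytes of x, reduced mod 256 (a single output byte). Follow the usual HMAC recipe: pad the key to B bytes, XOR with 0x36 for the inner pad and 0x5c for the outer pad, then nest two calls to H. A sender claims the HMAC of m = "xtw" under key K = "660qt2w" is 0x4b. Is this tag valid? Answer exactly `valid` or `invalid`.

invalid

Key "660qt2w" = 36 36 30 71 74 32 77 is exactly B = 7 bytes: K' = 36 36 30 71 74 32 77.
K' ⊕ ipad = 00 00 06 47 42 04 41; K' ⊕ opad = 6a 6a 6c 2d 28 6e 2b.
Inner hash: sum = 0+0+6+71+66+4+65+120+116+119 = 567; mod 256 = 55 → 37.
Outer hash (recomputed tag): sum = 106+106+108+45+40+110+43+55 = 613; mod 256 = 101 → 65.
Recomputed tag = 65; claimed = 4b → mismatch.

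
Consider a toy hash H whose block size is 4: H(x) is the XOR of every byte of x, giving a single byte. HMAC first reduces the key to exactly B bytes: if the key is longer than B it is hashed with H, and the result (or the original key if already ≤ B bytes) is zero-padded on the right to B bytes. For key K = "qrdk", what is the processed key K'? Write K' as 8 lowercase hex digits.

Key "qrdk" = 71 72 64 6b is exactly B = 4 bytes: K' = 71 72 64 6b.

7172646b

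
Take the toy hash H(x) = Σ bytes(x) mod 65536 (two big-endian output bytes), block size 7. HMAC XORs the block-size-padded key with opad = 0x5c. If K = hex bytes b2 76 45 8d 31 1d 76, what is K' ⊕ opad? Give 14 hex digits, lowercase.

ee2a19d16d412a

Key hex bytes b2 76 45 8d 31 1d 76 is exactly B = 7 bytes: K' = b2 76 45 8d 31 1d 76.
XOR each byte with 0x5c: b2⊕5c=ee, 76⊕5c=2a, 45⊕5c=19, 8d⊕5c=d1, 31⊕5c=6d, 1d⊕5c=41, 76⊕5c=2a.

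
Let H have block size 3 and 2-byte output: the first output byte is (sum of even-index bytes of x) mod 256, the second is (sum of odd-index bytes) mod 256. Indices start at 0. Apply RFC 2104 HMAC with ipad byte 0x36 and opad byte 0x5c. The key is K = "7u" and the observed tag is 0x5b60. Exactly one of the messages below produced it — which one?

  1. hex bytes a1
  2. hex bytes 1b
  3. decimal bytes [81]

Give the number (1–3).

Key "7u" = 37 75 is 2 bytes ≤ B = 3; zero-pad to 3 bytes: K' = 37 75 00.
K' ⊕ ipad = 01 43 36; K' ⊕ opad = 6b 29 5c.
m1: inner = H(01 43 36 a1) = 37 e4; tag = H(6b 29 5c 37 e4) = ab60
m2: inner = H(01 43 36 1b) = 37 5e; tag = H(6b 29 5c 37 5e) = 2560
m3: inner = H(01 43 36 51) = 37 94; tag = H(6b 29 5c 37 94) = 5b60 ← matches

3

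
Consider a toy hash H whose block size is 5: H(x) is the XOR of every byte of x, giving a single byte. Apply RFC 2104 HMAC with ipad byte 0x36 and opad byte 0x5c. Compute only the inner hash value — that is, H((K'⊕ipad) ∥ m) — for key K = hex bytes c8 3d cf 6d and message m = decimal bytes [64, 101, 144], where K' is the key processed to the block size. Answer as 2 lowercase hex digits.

Key hex bytes c8 3d cf 6d is 4 bytes ≤ B = 5; zero-pad to 5 bytes: K' = c8 3d cf 6d 00.
K' ⊕ ipad = fe 0b f9 5b 36.
Inner input = fe 0b f9 5b 36 ∥ 40 65 90.
Inner hash: XOR fe⊕0b⊕f9⊕5b⊕36⊕40⊕65⊕90 = d4.

d4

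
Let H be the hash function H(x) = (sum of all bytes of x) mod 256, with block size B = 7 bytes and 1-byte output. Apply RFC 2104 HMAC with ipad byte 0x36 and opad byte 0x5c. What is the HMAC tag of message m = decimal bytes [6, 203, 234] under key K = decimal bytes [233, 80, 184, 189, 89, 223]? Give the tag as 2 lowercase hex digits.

11

Key decimal bytes [233, 80, 184, 189, 89, 223] = e9 50 b8 bd 59 df is 6 bytes ≤ B = 7; zero-pad to 7 bytes: K' = e9 50 b8 bd 59 df 00.
K' ⊕ ipad = df 66 8e 8b 6f e9 36.  K' ⊕ opad = b5 0c e4 e1 05 83 5c.
Inner input = (K'⊕ipad) ∥ m = df 66 8e 8b 6f e9 36 ∥ 06 cb ea.
Inner hash: sum = 223+102+142+139+111+233+54+6+203+234 = 1447; mod 256 = 167 → a7.
Outer input = (K'⊕opad) ∥ inner = b5 0c e4 e1 05 83 5c ∥ a7.
Outer hash (tag): sum = 181+12+228+225+5+131+92+167 = 1041; mod 256 = 17 → 11.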